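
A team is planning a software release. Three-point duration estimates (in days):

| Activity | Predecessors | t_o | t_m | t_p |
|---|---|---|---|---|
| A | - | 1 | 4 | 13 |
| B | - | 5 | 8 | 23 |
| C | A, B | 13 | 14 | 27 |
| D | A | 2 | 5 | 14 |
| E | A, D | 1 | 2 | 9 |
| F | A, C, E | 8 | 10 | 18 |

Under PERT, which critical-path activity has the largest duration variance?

te_A = (1 + 4·4 + 13)/6 = 30/6 = 5; σ²_A = ((13−1)/6)² = 4.000
te_B = (5 + 4·8 + 23)/6 = 60/6 = 10; σ²_B = ((23−5)/6)² = 9.000
te_C = (13 + 4·14 + 27)/6 = 96/6 = 16; σ²_C = ((27−13)/6)² = 5.444
te_D = (2 + 4·5 + 14)/6 = 36/6 = 6; σ²_D = ((14−2)/6)² = 4.000
te_E = (1 + 4·2 + 9)/6 = 18/6 = 3; σ²_E = ((9−1)/6)² = 1.778
te_F = (8 + 4·10 + 18)/6 = 66/6 = 11; σ²_F = ((18−8)/6)² = 2.778

Forward pass:
ES_A = 0; EF_A = 5
ES_B = 0; EF_B = 10
ES_C = max(EF_A=5, EF_B=10) = 10; EF_C = 10+16 = 26
ES_D = 5; EF_D = 5+6 = 11
ES_E = max(EF_A=5, EF_D=11) = 11; EF_E = 11+3 = 14
ES_F = max(EF_A=5, EF_C=26, EF_E=14) = 26; EF_F = 26+11 = 37
Expected project duration μ = 37 days. Critical path: B → C → F.

Variances on critical path: σ²_B=9.000, σ²_C=5.444, σ²_F=2.778.
Largest is σ²_B = 9.000.

B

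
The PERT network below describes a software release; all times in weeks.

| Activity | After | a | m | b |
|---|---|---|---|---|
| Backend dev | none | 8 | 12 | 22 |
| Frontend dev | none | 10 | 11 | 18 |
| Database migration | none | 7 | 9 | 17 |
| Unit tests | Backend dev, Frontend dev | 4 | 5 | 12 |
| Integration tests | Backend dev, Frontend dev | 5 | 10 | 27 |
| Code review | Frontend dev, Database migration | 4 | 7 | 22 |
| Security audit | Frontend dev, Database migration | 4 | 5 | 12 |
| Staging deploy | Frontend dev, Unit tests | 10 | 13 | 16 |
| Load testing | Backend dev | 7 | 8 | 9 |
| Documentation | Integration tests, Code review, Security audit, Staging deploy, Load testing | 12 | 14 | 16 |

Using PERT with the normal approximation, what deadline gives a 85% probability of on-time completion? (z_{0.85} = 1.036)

te_Backend dev = (8 + 4·12 + 22)/6 = 78/6 = 13; σ²_Backend dev = ((22−8)/6)² = 5.444
te_Frontend dev = (10 + 4·11 + 18)/6 = 72/6 = 12; σ²_Frontend dev = ((18−10)/6)² = 1.778
te_Database migration = (7 + 4·9 + 17)/6 = 60/6 = 10; σ²_Database migration = ((17−7)/6)² = 2.778
te_Unit tests = (4 + 4·5 + 12)/6 = 36/6 = 6; σ²_Unit tests = ((12−4)/6)² = 1.778
te_Integration tests = (5 + 4·10 + 27)/6 = 72/6 = 12; σ²_Integration tests = ((27−5)/6)² = 13.444
te_Code review = (4 + 4·7 + 22)/6 = 54/6 = 9; σ²_Code review = ((22−4)/6)² = 9.000
te_Security audit = (4 + 4·5 + 12)/6 = 36/6 = 6; σ²_Security audit = ((12−4)/6)² = 1.778
te_Staging deploy = (10 + 4·13 + 16)/6 = 78/6 = 13; σ²_Staging deploy = ((16−10)/6)² = 1.000
te_Load testing = (7 + 4·8 + 9)/6 = 48/6 = 8; σ²_Load testing = ((9−7)/6)² = 0.111
te_Documentation = (12 + 4·14 + 16)/6 = 84/6 = 14; σ²_Documentation = ((16−12)/6)² = 0.444

Forward pass:
ES_Backend dev = 0; EF_Backend dev = 13
ES_Frontend dev = 0; EF_Frontend dev = 12
ES_Database migration = 0; EF_Database migration = 10
ES_Unit tests = max(EF_Backend dev=13, EF_Frontend dev=12) = 13; EF_Unit tests = 13+6 = 19
ES_Integration tests = max(EF_Backend dev=13, EF_Frontend dev=12) = 13; EF_Integration tests = 13+12 = 25
ES_Code review = max(EF_Frontend dev=12, EF_Database migration=10) = 12; EF_Code review = 12+9 = 21
ES_Security audit = max(EF_Frontend dev=12, EF_Database migration=10) = 12; EF_Security audit = 12+6 = 18
ES_Staging deploy = max(EF_Frontend dev=12, EF_Unit tests=19) = 19; EF_Staging deploy = 19+13 = 32
ES_Load testing = 13; EF_Load testing = 13+8 = 21
ES_Documentation = max(EF_Integration tests=25, EF_Code review=21, EF_Security audit=18, EF_Staging deploy=32, EF_Load testing=21) = 32; EF_Documentation = 32+14 = 46
Expected project duration μ = 46 weeks. Critical path: Backend dev → Unit tests → Staging deploy → Documentation.

Variance along critical path = 5.444 + 1.778 + 1.000 + 0.444 = 8.667; σ = 2.944 weeks.
D = μ + z·σ = 46 + 1.036·2.944 = 49.0 weeks

49.0 weeks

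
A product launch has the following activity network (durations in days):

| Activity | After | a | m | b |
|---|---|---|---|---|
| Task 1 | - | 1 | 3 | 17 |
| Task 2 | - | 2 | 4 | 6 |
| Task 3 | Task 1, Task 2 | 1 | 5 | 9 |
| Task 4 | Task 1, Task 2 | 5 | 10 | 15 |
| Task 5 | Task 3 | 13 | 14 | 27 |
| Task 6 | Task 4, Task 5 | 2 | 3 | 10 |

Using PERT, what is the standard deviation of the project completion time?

4.01 days

te_Task 1 = (1 + 4·3 + 17)/6 = 30/6 = 5; σ²_Task 1 = ((17−1)/6)² = 7.111
te_Task 2 = (2 + 4·4 + 6)/6 = 24/6 = 4; σ²_Task 2 = ((6−2)/6)² = 0.444
te_Task 3 = (1 + 4·5 + 9)/6 = 30/6 = 5; σ²_Task 3 = ((9−1)/6)² = 1.778
te_Task 4 = (5 + 4·10 + 15)/6 = 60/6 = 10; σ²_Task 4 = ((15−5)/6)² = 2.778
te_Task 5 = (13 + 4·14 + 27)/6 = 96/6 = 16; σ²_Task 5 = ((27−13)/6)² = 5.444
te_Task 6 = (2 + 4·3 + 10)/6 = 24/6 = 4; σ²_Task 6 = ((10−2)/6)² = 1.778

Forward pass:
ES_Task 1 = 0; EF_Task 1 = 5
ES_Task 2 = 0; EF_Task 2 = 4
ES_Task 3 = max(EF_Task 1=5, EF_Task 2=4) = 5; EF_Task 3 = 5+5 = 10
ES_Task 4 = max(EF_Task 1=5, EF_Task 2=4) = 5; EF_Task 4 = 5+10 = 15
ES_Task 5 = 10; EF_Task 5 = 10+16 = 26
ES_Task 6 = max(EF_Task 4=15, EF_Task 5=26) = 26; EF_Task 6 = 26+4 = 30
Expected project duration μ = 30 days. Critical path: Task 1 → Task 3 → Task 5 → Task 6.

Variance along critical path = 7.111 + 1.778 + 5.444 + 1.778 = 16.111
σ = √16.111 = 4.014 days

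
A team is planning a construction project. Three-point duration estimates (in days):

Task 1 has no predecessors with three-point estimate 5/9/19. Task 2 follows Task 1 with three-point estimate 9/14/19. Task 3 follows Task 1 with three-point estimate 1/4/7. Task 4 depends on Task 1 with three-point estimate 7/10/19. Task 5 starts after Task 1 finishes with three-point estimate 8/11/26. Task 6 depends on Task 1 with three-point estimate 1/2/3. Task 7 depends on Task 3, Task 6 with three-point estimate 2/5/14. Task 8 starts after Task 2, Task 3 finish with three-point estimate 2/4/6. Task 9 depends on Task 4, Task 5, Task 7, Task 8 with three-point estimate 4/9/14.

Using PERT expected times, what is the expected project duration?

37 days

te_Task 1 = (5 + 4·9 + 19)/6 = 60/6 = 10
te_Task 2 = (9 + 4·14 + 19)/6 = 84/6 = 14
te_Task 3 = (1 + 4·4 + 7)/6 = 24/6 = 4
te_Task 4 = (7 + 4·10 + 19)/6 = 66/6 = 11
te_Task 5 = (8 + 4·11 + 26)/6 = 78/6 = 13
te_Task 6 = (1 + 4·2 + 3)/6 = 12/6 = 2
te_Task 7 = (2 + 4·5 + 14)/6 = 36/6 = 6
te_Task 8 = (2 + 4·4 + 6)/6 = 24/6 = 4
te_Task 9 = (4 + 4·9 + 14)/6 = 54/6 = 9

Forward pass:
ES_Task 1 = 0; EF_Task 1 = 10
ES_Task 2 = 10; EF_Task 2 = 10+14 = 24
ES_Task 3 = 10; EF_Task 3 = 10+4 = 14
ES_Task 4 = 10; EF_Task 4 = 10+11 = 21
ES_Task 5 = 10; EF_Task 5 = 10+13 = 23
ES_Task 6 = 10; EF_Task 6 = 10+2 = 12
ES_Task 7 = max(EF_Task 3=14, EF_Task 6=12) = 14; EF_Task 7 = 14+6 = 20
ES_Task 8 = max(EF_Task 2=24, EF_Task 3=14) = 24; EF_Task 8 = 24+4 = 28
ES_Task 9 = max(EF_Task 4=21, EF_Task 5=23, EF_Task 7=20, EF_Task 8=28) = 28; EF_Task 9 = 28+9 = 37
Expected project duration μ = 37 days. Critical path: Task 1 → Task 2 → Task 8 → Task 9.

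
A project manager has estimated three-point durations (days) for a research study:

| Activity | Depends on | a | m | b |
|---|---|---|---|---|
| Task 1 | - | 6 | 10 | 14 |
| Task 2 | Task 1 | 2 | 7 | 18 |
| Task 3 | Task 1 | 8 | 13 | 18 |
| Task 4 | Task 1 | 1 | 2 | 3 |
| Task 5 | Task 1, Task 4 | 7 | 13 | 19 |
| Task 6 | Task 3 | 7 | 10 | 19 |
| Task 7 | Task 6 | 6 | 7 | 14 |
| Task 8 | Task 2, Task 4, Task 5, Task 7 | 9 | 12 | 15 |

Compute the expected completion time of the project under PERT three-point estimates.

te_Task 1 = (6 + 4·10 + 14)/6 = 60/6 = 10
te_Task 2 = (2 + 4·7 + 18)/6 = 48/6 = 8
te_Task 3 = (8 + 4·13 + 18)/6 = 78/6 = 13
te_Task 4 = (1 + 4·2 + 3)/6 = 12/6 = 2
te_Task 5 = (7 + 4·13 + 19)/6 = 78/6 = 13
te_Task 6 = (7 + 4·10 + 19)/6 = 66/6 = 11
te_Task 7 = (6 + 4·7 + 14)/6 = 48/6 = 8
te_Task 8 = (9 + 4·12 + 15)/6 = 72/6 = 12

Forward pass:
ES_Task 1 = 0; EF_Task 1 = 10
ES_Task 2 = 10; EF_Task 2 = 10+8 = 18
ES_Task 3 = 10; EF_Task 3 = 10+13 = 23
ES_Task 4 = 10; EF_Task 4 = 10+2 = 12
ES_Task 5 = max(EF_Task 1=10, EF_Task 4=12) = 12; EF_Task 5 = 12+13 = 25
ES_Task 6 = 23; EF_Task 6 = 23+11 = 34
ES_Task 7 = 34; EF_Task 7 = 34+8 = 42
ES_Task 8 = max(EF_Task 2=18, EF_Task 4=12, EF_Task 5=25, EF_Task 7=42) = 42; EF_Task 8 = 42+12 = 54
Expected project duration μ = 54 days. Critical path: Task 1 → Task 3 → Task 6 → Task 7 → Task 8.

54 days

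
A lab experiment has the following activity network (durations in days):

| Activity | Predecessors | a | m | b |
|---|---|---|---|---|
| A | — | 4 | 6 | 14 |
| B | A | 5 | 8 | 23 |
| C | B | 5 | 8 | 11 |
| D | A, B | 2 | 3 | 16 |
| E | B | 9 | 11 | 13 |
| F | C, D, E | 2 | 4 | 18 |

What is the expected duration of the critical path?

te_A = (4 + 4·6 + 14)/6 = 42/6 = 7
te_B = (5 + 4·8 + 23)/6 = 60/6 = 10
te_C = (5 + 4·8 + 11)/6 = 48/6 = 8
te_D = (2 + 4·3 + 16)/6 = 30/6 = 5
te_E = (9 + 4·11 + 13)/6 = 66/6 = 11
te_F = (2 + 4·4 + 18)/6 = 36/6 = 6

Forward pass:
ES_A = 0; EF_A = 7
ES_B = 7; EF_B = 7+10 = 17
ES_C = 17; EF_C = 17+8 = 25
ES_D = max(EF_A=7, EF_B=17) = 17; EF_D = 17+5 = 22
ES_E = 17; EF_E = 17+11 = 28
ES_F = max(EF_C=25, EF_D=22, EF_E=28) = 28; EF_F = 28+6 = 34
Expected project duration μ = 34 days. Critical path: A → B → E → F.

34 days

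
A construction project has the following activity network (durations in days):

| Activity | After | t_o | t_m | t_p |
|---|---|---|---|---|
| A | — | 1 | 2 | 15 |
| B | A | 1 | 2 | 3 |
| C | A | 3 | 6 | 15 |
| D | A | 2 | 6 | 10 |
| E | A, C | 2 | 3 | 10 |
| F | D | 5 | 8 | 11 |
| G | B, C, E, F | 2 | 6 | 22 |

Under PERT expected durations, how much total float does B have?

te_A = (1 + 4·2 + 15)/6 = 24/6 = 4
te_B = (1 + 4·2 + 3)/6 = 12/6 = 2
te_C = (3 + 4·6 + 15)/6 = 42/6 = 7
te_D = (2 + 4·6 + 10)/6 = 36/6 = 6
te_E = (2 + 4·3 + 10)/6 = 24/6 = 4
te_F = (5 + 4·8 + 11)/6 = 48/6 = 8
te_G = (2 + 4·6 + 22)/6 = 48/6 = 8

Forward pass:
ES_A = 0; EF_A = 4
ES_B = 4; EF_B = 4+2 = 6
ES_C = 4; EF_C = 4+7 = 11
ES_D = 4; EF_D = 4+6 = 10
ES_E = max(EF_A=4, EF_C=11) = 11; EF_E = 11+4 = 15
ES_F = 10; EF_F = 10+8 = 18
ES_G = max(EF_B=6, EF_C=11, EF_E=15, EF_F=18) = 18; EF_G = 18+8 = 26
Expected project duration μ = 26 days. Critical path: A → D → F → G.

Backward pass:
LF_G = 26; LS_G = 26−8 = 18
LF_F = LS_G = 18; LS_F = 18−8 = 10
LF_E = LS_G = 18; LS_E = 18−4 = 14
LF_D = LS_F = 10; LS_D = 10−6 = 4
LF_C = min(LS_E=14, LS_G=18) = 14; LS_C = 14−7 = 7
LF_B = LS_G = 18; LS_B = 18−2 = 16
LF_A = min(LS_B=16, LS_C=7, LS_D=4, LS_E=14) = 4; LS_A = 4−4 = 0
Slack_B = LS_B − ES_B = 16 − 4 = 12

12 days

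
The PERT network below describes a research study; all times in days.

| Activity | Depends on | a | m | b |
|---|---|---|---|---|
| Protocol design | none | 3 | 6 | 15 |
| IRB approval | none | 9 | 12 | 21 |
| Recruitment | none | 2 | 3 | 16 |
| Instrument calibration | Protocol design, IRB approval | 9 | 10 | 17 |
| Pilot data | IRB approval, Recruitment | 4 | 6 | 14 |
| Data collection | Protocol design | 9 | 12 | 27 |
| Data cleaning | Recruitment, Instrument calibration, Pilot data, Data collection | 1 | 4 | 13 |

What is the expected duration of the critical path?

29 days

te_Protocol design = (3 + 4·6 + 15)/6 = 42/6 = 7
te_IRB approval = (9 + 4·12 + 21)/6 = 78/6 = 13
te_Recruitment = (2 + 4·3 + 16)/6 = 30/6 = 5
te_Instrument calibration = (9 + 4·10 + 17)/6 = 66/6 = 11
te_Pilot data = (4 + 4·6 + 14)/6 = 42/6 = 7
te_Data collection = (9 + 4·12 + 27)/6 = 84/6 = 14
te_Data cleaning = (1 + 4·4 + 13)/6 = 30/6 = 5

Forward pass:
ES_Protocol design = 0; EF_Protocol design = 7
ES_IRB approval = 0; EF_IRB approval = 13
ES_Recruitment = 0; EF_Recruitment = 5
ES_Instrument calibration = max(EF_Protocol design=7, EF_IRB approval=13) = 13; EF_Instrument calibration = 13+11 = 24
ES_Pilot data = max(EF_IRB approval=13, EF_Recruitment=5) = 13; EF_Pilot data = 13+7 = 20
ES_Data collection = 7; EF_Data collection = 7+14 = 21
ES_Data cleaning = max(EF_Recruitment=5, EF_Instrument calibration=24, EF_Pilot data=20, EF_Data collection=21) = 24; EF_Data cleaning = 24+5 = 29
Expected project duration μ = 29 days. Critical path: IRB approval → Instrument calibration → Data cleaning.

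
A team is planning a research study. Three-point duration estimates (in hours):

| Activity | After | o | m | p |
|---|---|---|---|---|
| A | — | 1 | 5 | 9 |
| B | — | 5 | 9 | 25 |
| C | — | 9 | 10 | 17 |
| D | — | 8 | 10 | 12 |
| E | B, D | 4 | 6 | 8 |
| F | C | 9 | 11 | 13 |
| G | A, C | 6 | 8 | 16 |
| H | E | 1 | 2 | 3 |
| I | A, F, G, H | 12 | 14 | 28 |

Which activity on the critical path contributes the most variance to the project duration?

te_A = (1 + 4·5 + 9)/6 = 30/6 = 5; σ²_A = ((9−1)/6)² = 1.778
te_B = (5 + 4·9 + 25)/6 = 66/6 = 11; σ²_B = ((25−5)/6)² = 11.111
te_C = (9 + 4·10 + 17)/6 = 66/6 = 11; σ²_C = ((17−9)/6)² = 1.778
te_D = (8 + 4·10 + 12)/6 = 60/6 = 10; σ²_D = ((12−8)/6)² = 0.444
te_E = (4 + 4·6 + 8)/6 = 36/6 = 6; σ²_E = ((8−4)/6)² = 0.444
te_F = (9 + 4·11 + 13)/6 = 66/6 = 11; σ²_F = ((13−9)/6)² = 0.444
te_G = (6 + 4·8 + 16)/6 = 54/6 = 9; σ²_G = ((16−6)/6)² = 2.778
te_H = (1 + 4·2 + 3)/6 = 12/6 = 2; σ²_H = ((3−1)/6)² = 0.111
te_I = (12 + 4·14 + 28)/6 = 96/6 = 16; σ²_I = ((28−12)/6)² = 7.111

Forward pass:
ES_A = 0; EF_A = 5
ES_B = 0; EF_B = 11
ES_C = 0; EF_C = 11
ES_D = 0; EF_D = 10
ES_E = max(EF_B=11, EF_D=10) = 11; EF_E = 11+6 = 17
ES_F = 11; EF_F = 11+11 = 22
ES_G = max(EF_A=5, EF_C=11) = 11; EF_G = 11+9 = 20
ES_H = 17; EF_H = 17+2 = 19
ES_I = max(EF_A=5, EF_F=22, EF_G=20, EF_H=19) = 22; EF_I = 22+16 = 38
Expected project duration μ = 38 hours. Critical path: C → F → I.

Variances on critical path: σ²_C=1.778, σ²_F=0.444, σ²_I=7.111.
Largest is σ²_I = 7.111.

I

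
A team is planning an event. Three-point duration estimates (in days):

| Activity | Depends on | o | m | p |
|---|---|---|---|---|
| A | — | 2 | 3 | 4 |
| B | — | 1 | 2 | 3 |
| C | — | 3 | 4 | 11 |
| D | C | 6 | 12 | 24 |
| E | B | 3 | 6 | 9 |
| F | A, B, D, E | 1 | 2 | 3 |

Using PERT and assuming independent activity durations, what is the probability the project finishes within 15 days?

te_A = (2 + 4·3 + 4)/6 = 18/6 = 3; σ²_A = ((4−2)/6)² = 0.111
te_B = (1 + 4·2 + 3)/6 = 12/6 = 2; σ²_B = ((3−1)/6)² = 0.111
te_C = (3 + 4·4 + 11)/6 = 30/6 = 5; σ²_C = ((11−3)/6)² = 1.778
te_D = (6 + 4·12 + 24)/6 = 78/6 = 13; σ²_D = ((24−6)/6)² = 9.000
te_E = (3 + 4·6 + 9)/6 = 36/6 = 6; σ²_E = ((9−3)/6)² = 1.000
te_F = (1 + 4·2 + 3)/6 = 12/6 = 2; σ²_F = ((3−1)/6)² = 0.111

Forward pass:
ES_A = 0; EF_A = 3
ES_B = 0; EF_B = 2
ES_C = 0; EF_C = 5
ES_D = 5; EF_D = 5+13 = 18
ES_E = 2; EF_E = 2+6 = 8
ES_F = max(EF_A=3, EF_B=2, EF_D=18, EF_E=8) = 18; EF_F = 18+2 = 20
Expected project duration μ = 20 days. Critical path: C → D → F.

Variance along critical path = 1.778 + 9.000 + 0.111 = 10.889; σ = √10.889 = 3.300 days.
Z = (15 − 20) / 3.300 = -1.515
P(T ≤ 15) = Φ(-1.515) ≈ 0.065

0.065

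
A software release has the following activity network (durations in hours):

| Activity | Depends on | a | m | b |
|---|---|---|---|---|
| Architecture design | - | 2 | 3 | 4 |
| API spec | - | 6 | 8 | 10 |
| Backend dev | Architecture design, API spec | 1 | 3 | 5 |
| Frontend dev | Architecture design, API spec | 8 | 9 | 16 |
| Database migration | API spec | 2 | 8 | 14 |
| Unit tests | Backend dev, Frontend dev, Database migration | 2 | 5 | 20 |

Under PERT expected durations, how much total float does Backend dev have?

7 hours

te_Architecture design = (2 + 4·3 + 4)/6 = 18/6 = 3
te_API spec = (6 + 4·8 + 10)/6 = 48/6 = 8
te_Backend dev = (1 + 4·3 + 5)/6 = 18/6 = 3
te_Frontend dev = (8 + 4·9 + 16)/6 = 60/6 = 10
te_Database migration = (2 + 4·8 + 14)/6 = 48/6 = 8
te_Unit tests = (2 + 4·5 + 20)/6 = 42/6 = 7

Forward pass:
ES_Architecture design = 0; EF_Architecture design = 3
ES_API spec = 0; EF_API spec = 8
ES_Backend dev = max(EF_Architecture design=3, EF_API spec=8) = 8; EF_Backend dev = 8+3 = 11
ES_Frontend dev = max(EF_Architecture design=3, EF_API spec=8) = 8; EF_Frontend dev = 8+10 = 18
ES_Database migration = 8; EF_Database migration = 8+8 = 16
ES_Unit tests = max(EF_Backend dev=11, EF_Frontend dev=18, EF_Database migration=16) = 18; EF_Unit tests = 18+7 = 25
Expected project duration μ = 25 hours. Critical path: API spec → Frontend dev → Unit tests.

Backward pass:
LF_Unit tests = 25; LS_Unit tests = 25−7 = 18
LF_Database migration = LS_Unit tests = 18; LS_Database migration = 18−8 = 10
LF_Frontend dev = LS_Unit tests = 18; LS_Frontend dev = 18−10 = 8
LF_Backend dev = LS_Unit tests = 18; LS_Backend dev = 18−3 = 15
LF_API spec = min(LS_Backend dev=15, LS_Frontend dev=8, LS_Database migration=10) = 8; LS_API spec = 8−8 = 0
LF_Architecture design = min(LS_Backend dev=15, LS_Frontend dev=8) = 8; LS_Architecture design = 8−3 = 5
Slack_Backend dev = LS_Backend dev − ES_Backend dev = 15 − 8 = 7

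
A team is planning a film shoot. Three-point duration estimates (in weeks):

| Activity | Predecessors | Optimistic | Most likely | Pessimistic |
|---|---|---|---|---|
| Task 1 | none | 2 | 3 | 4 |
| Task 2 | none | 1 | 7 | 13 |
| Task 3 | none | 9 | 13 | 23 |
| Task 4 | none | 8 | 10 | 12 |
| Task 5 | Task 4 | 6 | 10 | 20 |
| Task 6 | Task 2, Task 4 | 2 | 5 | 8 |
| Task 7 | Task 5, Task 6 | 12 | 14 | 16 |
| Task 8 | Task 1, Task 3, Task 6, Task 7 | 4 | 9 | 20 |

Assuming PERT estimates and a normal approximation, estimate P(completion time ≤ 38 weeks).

te_Task 1 = (2 + 4·3 + 4)/6 = 18/6 = 3; σ²_Task 1 = ((4−2)/6)² = 0.111
te_Task 2 = (1 + 4·7 + 13)/6 = 42/6 = 7; σ²_Task 2 = ((13−1)/6)² = 4.000
te_Task 3 = (9 + 4·13 + 23)/6 = 84/6 = 14; σ²_Task 3 = ((23−9)/6)² = 5.444
te_Task 4 = (8 + 4·10 + 12)/6 = 60/6 = 10; σ²_Task 4 = ((12−8)/6)² = 0.444
te_Task 5 = (6 + 4·10 + 20)/6 = 66/6 = 11; σ²_Task 5 = ((20−6)/6)² = 5.444
te_Task 6 = (2 + 4·5 + 8)/6 = 30/6 = 5; σ²_Task 6 = ((8−2)/6)² = 1.000
te_Task 7 = (12 + 4·14 + 16)/6 = 84/6 = 14; σ²_Task 7 = ((16−12)/6)² = 0.444
te_Task 8 = (4 + 4·9 + 20)/6 = 60/6 = 10; σ²_Task 8 = ((20−4)/6)² = 7.111

Forward pass:
ES_Task 1 = 0; EF_Task 1 = 3
ES_Task 2 = 0; EF_Task 2 = 7
ES_Task 3 = 0; EF_Task 3 = 14
ES_Task 4 = 0; EF_Task 4 = 10
ES_Task 5 = 10; EF_Task 5 = 10+11 = 21
ES_Task 6 = max(EF_Task 2=7, EF_Task 4=10) = 10; EF_Task 6 = 10+5 = 15
ES_Task 7 = max(EF_Task 5=21, EF_Task 6=15) = 21; EF_Task 7 = 21+14 = 35
ES_Task 8 = max(EF_Task 1=3, EF_Task 3=14, EF_Task 6=15, EF_Task 7=35) = 35; EF_Task 8 = 35+10 = 45
Expected project duration μ = 45 weeks. Critical path: Task 4 → Task 5 → Task 7 → Task 8.

Variance along critical path = 0.444 + 5.444 + 0.444 + 7.111 = 13.444; σ = √13.444 = 3.667 weeks.
Z = (38 − 45) / 3.667 = -1.909
P(T ≤ 38) = Φ(-1.909) ≈ 0.028

0.028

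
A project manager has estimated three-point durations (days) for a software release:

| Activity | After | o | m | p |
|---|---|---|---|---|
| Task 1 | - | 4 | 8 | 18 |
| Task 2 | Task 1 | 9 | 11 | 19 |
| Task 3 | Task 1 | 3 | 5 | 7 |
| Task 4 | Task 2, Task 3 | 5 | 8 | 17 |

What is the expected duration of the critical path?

te_Task 1 = (4 + 4·8 + 18)/6 = 54/6 = 9
te_Task 2 = (9 + 4·11 + 19)/6 = 72/6 = 12
te_Task 3 = (3 + 4·5 + 7)/6 = 30/6 = 5
te_Task 4 = (5 + 4·8 + 17)/6 = 54/6 = 9

Forward pass:
ES_Task 1 = 0; EF_Task 1 = 9
ES_Task 2 = 9; EF_Task 2 = 9+12 = 21
ES_Task 3 = 9; EF_Task 3 = 9+5 = 14
ES_Task 4 = max(EF_Task 2=21, EF_Task 3=14) = 21; EF_Task 4 = 21+9 = 30
Expected project duration μ = 30 days. Critical path: Task 1 → Task 2 → Task 4.

30 days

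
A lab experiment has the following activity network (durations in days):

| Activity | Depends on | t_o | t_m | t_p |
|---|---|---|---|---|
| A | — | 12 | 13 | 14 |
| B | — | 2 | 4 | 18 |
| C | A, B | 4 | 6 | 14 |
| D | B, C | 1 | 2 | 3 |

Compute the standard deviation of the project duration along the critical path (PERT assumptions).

te_A = (12 + 4·13 + 14)/6 = 78/6 = 13; σ²_A = ((14−12)/6)² = 0.111
te_B = (2 + 4·4 + 18)/6 = 36/6 = 6; σ²_B = ((18−2)/6)² = 7.111
te_C = (4 + 4·6 + 14)/6 = 42/6 = 7; σ²_C = ((14−4)/6)² = 2.778
te_D = (1 + 4·2 + 3)/6 = 12/6 = 2; σ²_D = ((3−1)/6)² = 0.111

Forward pass:
ES_A = 0; EF_A = 13
ES_B = 0; EF_B = 6
ES_C = max(EF_A=13, EF_B=6) = 13; EF_C = 13+7 = 20
ES_D = max(EF_B=6, EF_C=20) = 20; EF_D = 20+2 = 22
Expected project duration μ = 22 days. Critical path: A → C → D.

Variance along critical path = 0.111 + 2.778 + 0.111 = 3.000
σ = √3.000 = 1.732 days

1.73 days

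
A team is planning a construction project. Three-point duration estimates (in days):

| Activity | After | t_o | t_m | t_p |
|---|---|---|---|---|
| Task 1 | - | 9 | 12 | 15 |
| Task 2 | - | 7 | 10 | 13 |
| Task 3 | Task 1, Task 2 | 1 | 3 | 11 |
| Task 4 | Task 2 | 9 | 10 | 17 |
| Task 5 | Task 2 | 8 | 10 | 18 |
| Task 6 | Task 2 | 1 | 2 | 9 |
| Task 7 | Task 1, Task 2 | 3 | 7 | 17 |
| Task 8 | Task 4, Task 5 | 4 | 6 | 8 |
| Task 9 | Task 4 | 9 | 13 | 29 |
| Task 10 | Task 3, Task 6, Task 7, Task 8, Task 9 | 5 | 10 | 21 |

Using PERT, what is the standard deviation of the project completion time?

4.58 days

te_Task 1 = (9 + 4·12 + 15)/6 = 72/6 = 12; σ²_Task 1 = ((15−9)/6)² = 1.000
te_Task 2 = (7 + 4·10 + 13)/6 = 60/6 = 10; σ²_Task 2 = ((13−7)/6)² = 1.000
te_Task 3 = (1 + 4·3 + 11)/6 = 24/6 = 4; σ²_Task 3 = ((11−1)/6)² = 2.778
te_Task 4 = (9 + 4·10 + 17)/6 = 66/6 = 11; σ²_Task 4 = ((17−9)/6)² = 1.778
te_Task 5 = (8 + 4·10 + 18)/6 = 66/6 = 11; σ²_Task 5 = ((18−8)/6)² = 2.778
te_Task 6 = (1 + 4·2 + 9)/6 = 18/6 = 3; σ²_Task 6 = ((9−1)/6)² = 1.778
te_Task 7 = (3 + 4·7 + 17)/6 = 48/6 = 8; σ²_Task 7 = ((17−3)/6)² = 5.444
te_Task 8 = (4 + 4·6 + 8)/6 = 36/6 = 6; σ²_Task 8 = ((8−4)/6)² = 0.444
te_Task 9 = (9 + 4·13 + 29)/6 = 90/6 = 15; σ²_Task 9 = ((29−9)/6)² = 11.111
te_Task 10 = (5 + 4·10 + 21)/6 = 66/6 = 11; σ²_Task 10 = ((21−5)/6)² = 7.111

Forward pass:
ES_Task 1 = 0; EF_Task 1 = 12
ES_Task 2 = 0; EF_Task 2 = 10
ES_Task 3 = max(EF_Task 1=12, EF_Task 2=10) = 12; EF_Task 3 = 12+4 = 16
ES_Task 4 = 10; EF_Task 4 = 10+11 = 21
ES_Task 5 = 10; EF_Task 5 = 10+11 = 21
ES_Task 6 = 10; EF_Task 6 = 10+3 = 13
ES_Task 7 = max(EF_Task 1=12, EF_Task 2=10) = 12; EF_Task 7 = 12+8 = 20
ES_Task 8 = max(EF_Task 4=21, EF_Task 5=21) = 21; EF_Task 8 = 21+6 = 27
ES_Task 9 = 21; EF_Task 9 = 21+15 = 36
ES_Task 10 = max(EF_Task 3=16, EF_Task 6=13, EF_Task 7=20, EF_Task 8=27, EF_Task 9=36) = 36; EF_Task 10 = 36+11 = 47
Expected project duration μ = 47 days. Critical path: Task 2 → Task 4 → Task 9 → Task 10.

Variance along critical path = 1.000 + 1.778 + 11.111 + 7.111 = 21.000
σ = √21.000 = 4.583 days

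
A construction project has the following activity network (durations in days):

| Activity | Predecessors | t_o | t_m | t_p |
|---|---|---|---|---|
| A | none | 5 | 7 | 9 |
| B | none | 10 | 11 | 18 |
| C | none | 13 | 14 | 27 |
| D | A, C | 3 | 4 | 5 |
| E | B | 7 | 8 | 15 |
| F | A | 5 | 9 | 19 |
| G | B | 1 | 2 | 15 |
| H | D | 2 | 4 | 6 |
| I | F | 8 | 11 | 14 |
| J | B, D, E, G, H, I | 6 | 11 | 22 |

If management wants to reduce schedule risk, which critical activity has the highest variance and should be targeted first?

te_A = (5 + 4·7 + 9)/6 = 42/6 = 7; σ²_A = ((9−5)/6)² = 0.444
te_B = (10 + 4·11 + 18)/6 = 72/6 = 12; σ²_B = ((18−10)/6)² = 1.778
te_C = (13 + 4·14 + 27)/6 = 96/6 = 16; σ²_C = ((27−13)/6)² = 5.444
te_D = (3 + 4·4 + 5)/6 = 24/6 = 4; σ²_D = ((5−3)/6)² = 0.111
te_E = (7 + 4·8 + 15)/6 = 54/6 = 9; σ²_E = ((15−7)/6)² = 1.778
te_F = (5 + 4·9 + 19)/6 = 60/6 = 10; σ²_F = ((19−5)/6)² = 5.444
te_G = (1 + 4·2 + 15)/6 = 24/6 = 4; σ²_G = ((15−1)/6)² = 5.444
te_H = (2 + 4·4 + 6)/6 = 24/6 = 4; σ²_H = ((6−2)/6)² = 0.444
te_I = (8 + 4·11 + 14)/6 = 66/6 = 11; σ²_I = ((14−8)/6)² = 1.000
te_J = (6 + 4·11 + 22)/6 = 72/6 = 12; σ²_J = ((22−6)/6)² = 7.111

Forward pass:
ES_A = 0; EF_A = 7
ES_B = 0; EF_B = 12
ES_C = 0; EF_C = 16
ES_D = max(EF_A=7, EF_C=16) = 16; EF_D = 16+4 = 20
ES_E = 12; EF_E = 12+9 = 21
ES_F = 7; EF_F = 7+10 = 17
ES_G = 12; EF_G = 12+4 = 16
ES_H = 20; EF_H = 20+4 = 24
ES_I = 17; EF_I = 17+11 = 28
ES_J = max(EF_B=12, EF_D=20, EF_E=21, EF_G=16, EF_H=24, EF_I=28) = 28; EF_J = 28+12 = 40
Expected project duration μ = 40 days. Critical path: A → F → I → J.

Variances on critical path: σ²_A=0.444, σ²_F=5.444, σ²_I=1.000, σ²_J=7.111.
Largest is σ²_J = 7.111.

J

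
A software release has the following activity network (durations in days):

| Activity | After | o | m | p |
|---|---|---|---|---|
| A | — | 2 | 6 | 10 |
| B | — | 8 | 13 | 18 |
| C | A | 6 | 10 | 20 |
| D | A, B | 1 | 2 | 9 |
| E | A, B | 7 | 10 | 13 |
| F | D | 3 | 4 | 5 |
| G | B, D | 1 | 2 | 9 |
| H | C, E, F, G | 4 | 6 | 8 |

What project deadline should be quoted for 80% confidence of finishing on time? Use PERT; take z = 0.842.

te_A = (2 + 4·6 + 10)/6 = 36/6 = 6; σ²_A = ((10−2)/6)² = 1.778
te_B = (8 + 4·13 + 18)/6 = 78/6 = 13; σ²_B = ((18−8)/6)² = 2.778
te_C = (6 + 4·10 + 20)/6 = 66/6 = 11; σ²_C = ((20−6)/6)² = 5.444
te_D = (1 + 4·2 + 9)/6 = 18/6 = 3; σ²_D = ((9−1)/6)² = 1.778
te_E = (7 + 4·10 + 13)/6 = 60/6 = 10; σ²_E = ((13−7)/6)² = 1.000
te_F = (3 + 4·4 + 5)/6 = 24/6 = 4; σ²_F = ((5−3)/6)² = 0.111
te_G = (1 + 4·2 + 9)/6 = 18/6 = 3; σ²_G = ((9−1)/6)² = 1.778
te_H = (4 + 4·6 + 8)/6 = 36/6 = 6; σ²_H = ((8−4)/6)² = 0.444

Forward pass:
ES_A = 0; EF_A = 6
ES_B = 0; EF_B = 13
ES_C = 6; EF_C = 6+11 = 17
ES_D = max(EF_A=6, EF_B=13) = 13; EF_D = 13+3 = 16
ES_E = max(EF_A=6, EF_B=13) = 13; EF_E = 13+10 = 23
ES_F = 16; EF_F = 16+4 = 20
ES_G = max(EF_B=13, EF_D=16) = 16; EF_G = 16+3 = 19
ES_H = max(EF_C=17, EF_E=23, EF_F=20, EF_G=19) = 23; EF_H = 23+6 = 29
Expected project duration μ = 29 days. Critical path: B → E → H.

Variance along critical path = 2.778 + 1.000 + 0.444 = 4.222; σ = 2.055 days.
D = μ + z·σ = 29 + 0.842·2.055 = 30.7 days

30.7 days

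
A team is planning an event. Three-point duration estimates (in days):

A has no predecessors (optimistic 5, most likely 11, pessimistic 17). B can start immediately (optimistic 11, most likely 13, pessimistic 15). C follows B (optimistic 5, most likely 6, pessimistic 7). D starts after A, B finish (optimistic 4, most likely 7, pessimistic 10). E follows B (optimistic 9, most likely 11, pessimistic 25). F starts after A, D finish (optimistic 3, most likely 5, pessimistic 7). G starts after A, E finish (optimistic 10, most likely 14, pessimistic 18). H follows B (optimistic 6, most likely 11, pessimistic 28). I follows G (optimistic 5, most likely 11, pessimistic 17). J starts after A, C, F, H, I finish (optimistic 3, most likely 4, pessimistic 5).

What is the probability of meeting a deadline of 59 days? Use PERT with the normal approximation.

0.862

te_A = (5 + 4·11 + 17)/6 = 66/6 = 11; σ²_A = ((17−5)/6)² = 4.000
te_B = (11 + 4·13 + 15)/6 = 78/6 = 13; σ²_B = ((15−11)/6)² = 0.444
te_C = (5 + 4·6 + 7)/6 = 36/6 = 6; σ²_C = ((7−5)/6)² = 0.111
te_D = (4 + 4·7 + 10)/6 = 42/6 = 7; σ²_D = ((10−4)/6)² = 1.000
te_E = (9 + 4·11 + 25)/6 = 78/6 = 13; σ²_E = ((25−9)/6)² = 7.111
te_F = (3 + 4·5 + 7)/6 = 30/6 = 5; σ²_F = ((7−3)/6)² = 0.444
te_G = (10 + 4·14 + 18)/6 = 84/6 = 14; σ²_G = ((18−10)/6)² = 1.778
te_H = (6 + 4·11 + 28)/6 = 78/6 = 13; σ²_H = ((28−6)/6)² = 13.444
te_I = (5 + 4·11 + 17)/6 = 66/6 = 11; σ²_I = ((17−5)/6)² = 4.000
te_J = (3 + 4·4 + 5)/6 = 24/6 = 4; σ²_J = ((5−3)/6)² = 0.111

Forward pass:
ES_A = 0; EF_A = 11
ES_B = 0; EF_B = 13
ES_C = 13; EF_C = 13+6 = 19
ES_D = max(EF_A=11, EF_B=13) = 13; EF_D = 13+7 = 20
ES_E = 13; EF_E = 13+13 = 26
ES_F = max(EF_A=11, EF_D=20) = 20; EF_F = 20+5 = 25
ES_G = max(EF_A=11, EF_E=26) = 26; EF_G = 26+14 = 40
ES_H = 13; EF_H = 13+13 = 26
ES_I = 40; EF_I = 40+11 = 51
ES_J = max(EF_A=11, EF_C=19, EF_F=25, EF_H=26, EF_I=51) = 51; EF_J = 51+4 = 55
Expected project duration μ = 55 days. Critical path: B → E → G → I → J.

Variance along critical path = 0.444 + 7.111 + 1.778 + 4.000 + 0.111 = 13.444; σ = √13.444 = 3.667 days.
Z = (59 − 55) / 3.667 = 1.091
P(T ≤ 59) = Φ(1.091) ≈ 0.862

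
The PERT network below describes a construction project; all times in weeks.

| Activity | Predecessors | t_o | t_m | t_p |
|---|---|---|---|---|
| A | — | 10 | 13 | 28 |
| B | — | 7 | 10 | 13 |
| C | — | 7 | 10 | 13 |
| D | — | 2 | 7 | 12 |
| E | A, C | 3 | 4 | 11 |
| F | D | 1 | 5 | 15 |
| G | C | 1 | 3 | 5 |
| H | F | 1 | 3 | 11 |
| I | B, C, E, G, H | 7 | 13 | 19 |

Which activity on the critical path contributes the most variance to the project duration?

A

te_A = (10 + 4·13 + 28)/6 = 90/6 = 15; σ²_A = ((28−10)/6)² = 9.000
te_B = (7 + 4·10 + 13)/6 = 60/6 = 10; σ²_B = ((13−7)/6)² = 1.000
te_C = (7 + 4·10 + 13)/6 = 60/6 = 10; σ²_C = ((13−7)/6)² = 1.000
te_D = (2 + 4·7 + 12)/6 = 42/6 = 7; σ²_D = ((12−2)/6)² = 2.778
te_E = (3 + 4·4 + 11)/6 = 30/6 = 5; σ²_E = ((11−3)/6)² = 1.778
te_F = (1 + 4·5 + 15)/6 = 36/6 = 6; σ²_F = ((15−1)/6)² = 5.444
te_G = (1 + 4·3 + 5)/6 = 18/6 = 3; σ²_G = ((5−1)/6)² = 0.444
te_H = (1 + 4·3 + 11)/6 = 24/6 = 4; σ²_H = ((11−1)/6)² = 2.778
te_I = (7 + 4·13 + 19)/6 = 78/6 = 13; σ²_I = ((19−7)/6)² = 4.000

Forward pass:
ES_A = 0; EF_A = 15
ES_B = 0; EF_B = 10
ES_C = 0; EF_C = 10
ES_D = 0; EF_D = 7
ES_E = max(EF_A=15, EF_C=10) = 15; EF_E = 15+5 = 20
ES_F = 7; EF_F = 7+6 = 13
ES_G = 10; EF_G = 10+3 = 13
ES_H = 13; EF_H = 13+4 = 17
ES_I = max(EF_B=10, EF_C=10, EF_E=20, EF_G=13, EF_H=17) = 20; EF_I = 20+13 = 33
Expected project duration μ = 33 weeks. Critical path: A → E → I.

Variances on critical path: σ²_A=9.000, σ²_E=1.778, σ²_I=4.000.
Largest is σ²_A = 9.000.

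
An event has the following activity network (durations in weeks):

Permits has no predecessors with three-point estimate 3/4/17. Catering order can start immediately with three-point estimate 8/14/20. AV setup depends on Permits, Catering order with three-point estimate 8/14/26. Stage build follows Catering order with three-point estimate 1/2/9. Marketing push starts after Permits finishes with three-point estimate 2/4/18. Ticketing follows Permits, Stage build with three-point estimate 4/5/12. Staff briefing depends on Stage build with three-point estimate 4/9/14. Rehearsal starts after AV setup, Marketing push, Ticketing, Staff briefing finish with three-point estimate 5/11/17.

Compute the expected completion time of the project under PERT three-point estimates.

te_Permits = (3 + 4·4 + 17)/6 = 36/6 = 6
te_Catering order = (8 + 4·14 + 20)/6 = 84/6 = 14
te_AV setup = (8 + 4·14 + 26)/6 = 90/6 = 15
te_Stage build = (1 + 4·2 + 9)/6 = 18/6 = 3
te_Marketing push = (2 + 4·4 + 18)/6 = 36/6 = 6
te_Ticketing = (4 + 4·5 + 12)/6 = 36/6 = 6
te_Staff briefing = (4 + 4·9 + 14)/6 = 54/6 = 9
te_Rehearsal = (5 + 4·11 + 17)/6 = 66/6 = 11

Forward pass:
ES_Permits = 0; EF_Permits = 6
ES_Catering order = 0; EF_Catering order = 14
ES_AV setup = max(EF_Permits=6, EF_Catering order=14) = 14; EF_AV setup = 14+15 = 29
ES_Stage build = 14; EF_Stage build = 14+3 = 17
ES_Marketing push = 6; EF_Marketing push = 6+6 = 12
ES_Ticketing = max(EF_Permits=6, EF_Stage build=17) = 17; EF_Ticketing = 17+6 = 23
ES_Staff briefing = 17; EF_Staff briefing = 17+9 = 26
ES_Rehearsal = max(EF_AV setup=29, EF_Marketing push=12, EF_Ticketing=23, EF_Staff briefing=26) = 29; EF_Rehearsal = 29+11 = 40
Expected project duration μ = 40 weeks. Critical path: Catering order → AV setup → Rehearsal.

40 weeks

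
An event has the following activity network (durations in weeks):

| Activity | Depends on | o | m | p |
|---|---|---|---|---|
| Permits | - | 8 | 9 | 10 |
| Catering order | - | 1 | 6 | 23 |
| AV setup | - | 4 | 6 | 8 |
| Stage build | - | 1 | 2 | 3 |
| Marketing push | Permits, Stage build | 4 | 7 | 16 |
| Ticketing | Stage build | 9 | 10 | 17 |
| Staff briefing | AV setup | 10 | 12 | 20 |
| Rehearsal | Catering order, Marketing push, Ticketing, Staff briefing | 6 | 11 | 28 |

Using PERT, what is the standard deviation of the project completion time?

te_Permits = (8 + 4·9 + 10)/6 = 54/6 = 9; σ²_Permits = ((10−8)/6)² = 0.111
te_Catering order = (1 + 4·6 + 23)/6 = 48/6 = 8; σ²_Catering order = ((23−1)/6)² = 13.444
te_AV setup = (4 + 4·6 + 8)/6 = 36/6 = 6; σ²_AV setup = ((8−4)/6)² = 0.444
te_Stage build = (1 + 4·2 + 3)/6 = 12/6 = 2; σ²_Stage build = ((3−1)/6)² = 0.111
te_Marketing push = (4 + 4·7 + 16)/6 = 48/6 = 8; σ²_Marketing push = ((16−4)/6)² = 4.000
te_Ticketing = (9 + 4·10 + 17)/6 = 66/6 = 11; σ²_Ticketing = ((17−9)/6)² = 1.778
te_Staff briefing = (10 + 4·12 + 20)/6 = 78/6 = 13; σ²_Staff briefing = ((20−10)/6)² = 2.778
te_Rehearsal = (6 + 4·11 + 28)/6 = 78/6 = 13; σ²_Rehearsal = ((28−6)/6)² = 13.444

Forward pass:
ES_Permits = 0; EF_Permits = 9
ES_Catering order = 0; EF_Catering order = 8
ES_AV setup = 0; EF_AV setup = 6
ES_Stage build = 0; EF_Stage build = 2
ES_Marketing push = max(EF_Permits=9, EF_Stage build=2) = 9; EF_Marketing push = 9+8 = 17
ES_Ticketing = 2; EF_Ticketing = 2+11 = 13
ES_Staff briefing = 6; EF_Staff briefing = 6+13 = 19
ES_Rehearsal = max(EF_Catering order=8, EF_Marketing push=17, EF_Ticketing=13, EF_Staff briefing=19) = 19; EF_Rehearsal = 19+13 = 32
Expected project duration μ = 32 weeks. Critical path: AV setup → Staff briefing → Rehearsal.

Variance along critical path = 0.444 + 2.778 + 13.444 = 16.667
σ = √16.667 = 4.082 weeks

4.08 weeks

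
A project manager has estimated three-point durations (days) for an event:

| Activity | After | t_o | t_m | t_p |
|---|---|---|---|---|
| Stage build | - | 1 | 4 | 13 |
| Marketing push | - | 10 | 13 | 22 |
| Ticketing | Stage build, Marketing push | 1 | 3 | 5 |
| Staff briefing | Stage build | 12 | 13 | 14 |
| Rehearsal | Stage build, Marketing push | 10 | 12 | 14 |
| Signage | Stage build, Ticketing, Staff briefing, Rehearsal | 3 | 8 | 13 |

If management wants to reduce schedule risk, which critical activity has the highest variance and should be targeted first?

Marketing push

te_Stage build = (1 + 4·4 + 13)/6 = 30/6 = 5; σ²_Stage build = ((13−1)/6)² = 4.000
te_Marketing push = (10 + 4·13 + 22)/6 = 84/6 = 14; σ²_Marketing push = ((22−10)/6)² = 4.000
te_Ticketing = (1 + 4·3 + 5)/6 = 18/6 = 3; σ²_Ticketing = ((5−1)/6)² = 0.444
te_Staff briefing = (12 + 4·13 + 14)/6 = 78/6 = 13; σ²_Staff briefing = ((14−12)/6)² = 0.111
te_Rehearsal = (10 + 4·12 + 14)/6 = 72/6 = 12; σ²_Rehearsal = ((14−10)/6)² = 0.444
te_Signage = (3 + 4·8 + 13)/6 = 48/6 = 8; σ²_Signage = ((13−3)/6)² = 2.778

Forward pass:
ES_Stage build = 0; EF_Stage build = 5
ES_Marketing push = 0; EF_Marketing push = 14
ES_Ticketing = max(EF_Stage build=5, EF_Marketing push=14) = 14; EF_Ticketing = 14+3 = 17
ES_Staff briefing = 5; EF_Staff briefing = 5+13 = 18
ES_Rehearsal = max(EF_Stage build=5, EF_Marketing push=14) = 14; EF_Rehearsal = 14+12 = 26
ES_Signage = max(EF_Stage build=5, EF_Ticketing=17, EF_Staff briefing=18, EF_Rehearsal=26) = 26; EF_Signage = 26+8 = 34
Expected project duration μ = 34 days. Critical path: Marketing push → Rehearsal → Signage.

Variances on critical path: σ²_Marketing push=4.000, σ²_Rehearsal=0.444, σ²_Signage=2.778.
Largest is σ²_Marketing push = 4.000.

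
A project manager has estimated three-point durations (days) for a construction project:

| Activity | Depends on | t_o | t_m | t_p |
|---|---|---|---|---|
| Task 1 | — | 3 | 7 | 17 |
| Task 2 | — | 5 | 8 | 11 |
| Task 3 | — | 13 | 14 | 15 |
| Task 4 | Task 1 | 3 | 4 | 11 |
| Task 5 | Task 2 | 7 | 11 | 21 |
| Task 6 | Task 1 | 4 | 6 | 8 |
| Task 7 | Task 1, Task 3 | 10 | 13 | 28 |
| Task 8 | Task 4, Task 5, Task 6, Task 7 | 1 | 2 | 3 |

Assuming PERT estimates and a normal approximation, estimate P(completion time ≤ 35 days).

te_Task 1 = (3 + 4·7 + 17)/6 = 48/6 = 8; σ²_Task 1 = ((17−3)/6)² = 5.444
te_Task 2 = (5 + 4·8 + 11)/6 = 48/6 = 8; σ²_Task 2 = ((11−5)/6)² = 1.000
te_Task 3 = (13 + 4·14 + 15)/6 = 84/6 = 14; σ²_Task 3 = ((15−13)/6)² = 0.111
te_Task 4 = (3 + 4·4 + 11)/6 = 30/6 = 5; σ²_Task 4 = ((11−3)/6)² = 1.778
te_Task 5 = (7 + 4·11 + 21)/6 = 72/6 = 12; σ²_Task 5 = ((21−7)/6)² = 5.444
te_Task 6 = (4 + 4·6 + 8)/6 = 36/6 = 6; σ²_Task 6 = ((8−4)/6)² = 0.444
te_Task 7 = (10 + 4·13 + 28)/6 = 90/6 = 15; σ²_Task 7 = ((28−10)/6)² = 9.000
te_Task 8 = (1 + 4·2 + 3)/6 = 12/6 = 2; σ²_Task 8 = ((3−1)/6)² = 0.111

Forward pass:
ES_Task 1 = 0; EF_Task 1 = 8
ES_Task 2 = 0; EF_Task 2 = 8
ES_Task 3 = 0; EF_Task 3 = 14
ES_Task 4 = 8; EF_Task 4 = 8+5 = 13
ES_Task 5 = 8; EF_Task 5 = 8+12 = 20
ES_Task 6 = 8; EF_Task 6 = 8+6 = 14
ES_Task 7 = max(EF_Task 1=8, EF_Task 3=14) = 14; EF_Task 7 = 14+15 = 29
ES_Task 8 = max(EF_Task 4=13, EF_Task 5=20, EF_Task 6=14, EF_Task 7=29) = 29; EF_Task 8 = 29+2 = 31
Expected project duration μ = 31 days. Critical path: Task 3 → Task 7 → Task 8.

Variance along critical path = 0.111 + 9.000 + 0.111 = 9.222; σ = √9.222 = 3.037 days.
Z = (35 − 31) / 3.037 = 1.317
P(T ≤ 35) = Φ(1.317) ≈ 0.906

0.906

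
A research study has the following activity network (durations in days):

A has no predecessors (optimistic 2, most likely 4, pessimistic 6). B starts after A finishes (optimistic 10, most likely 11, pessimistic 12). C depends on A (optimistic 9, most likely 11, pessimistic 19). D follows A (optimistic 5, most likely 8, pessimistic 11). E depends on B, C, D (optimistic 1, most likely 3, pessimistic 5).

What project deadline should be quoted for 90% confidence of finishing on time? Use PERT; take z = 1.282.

21.5 days

te_A = (2 + 4·4 + 6)/6 = 24/6 = 4; σ²_A = ((6−2)/6)² = 0.444
te_B = (10 + 4·11 + 12)/6 = 66/6 = 11; σ²_B = ((12−10)/6)² = 0.111
te_C = (9 + 4·11 + 19)/6 = 72/6 = 12; σ²_C = ((19−9)/6)² = 2.778
te_D = (5 + 4·8 + 11)/6 = 48/6 = 8; σ²_D = ((11−5)/6)² = 1.000
te_E = (1 + 4·3 + 5)/6 = 18/6 = 3; σ²_E = ((5−1)/6)² = 0.444

Forward pass:
ES_A = 0; EF_A = 4
ES_B = 4; EF_B = 4+11 = 15
ES_C = 4; EF_C = 4+12 = 16
ES_D = 4; EF_D = 4+8 = 12
ES_E = max(EF_B=15, EF_C=16, EF_D=12) = 16; EF_E = 16+3 = 19
Expected project duration μ = 19 days. Critical path: A → C → E.

Variance along critical path = 0.444 + 2.778 + 0.444 = 3.667; σ = 1.915 days.
D = μ + z·σ = 19 + 1.282·1.915 = 21.5 days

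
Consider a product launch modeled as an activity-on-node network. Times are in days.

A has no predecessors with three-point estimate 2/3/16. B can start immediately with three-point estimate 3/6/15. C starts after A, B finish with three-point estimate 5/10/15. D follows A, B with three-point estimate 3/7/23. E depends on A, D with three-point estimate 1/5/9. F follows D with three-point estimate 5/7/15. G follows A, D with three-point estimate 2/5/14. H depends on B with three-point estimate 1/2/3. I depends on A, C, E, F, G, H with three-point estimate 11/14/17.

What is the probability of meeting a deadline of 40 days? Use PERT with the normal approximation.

te_A = (2 + 4·3 + 16)/6 = 30/6 = 5; σ²_A = ((16−2)/6)² = 5.444
te_B = (3 + 4·6 + 15)/6 = 42/6 = 7; σ²_B = ((15−3)/6)² = 4.000
te_C = (5 + 4·10 + 15)/6 = 60/6 = 10; σ²_C = ((15−5)/6)² = 2.778
te_D = (3 + 4·7 + 23)/6 = 54/6 = 9; σ²_D = ((23−3)/6)² = 11.111
te_E = (1 + 4·5 + 9)/6 = 30/6 = 5; σ²_E = ((9−1)/6)² = 1.778
te_F = (5 + 4·7 + 15)/6 = 48/6 = 8; σ²_F = ((15−5)/6)² = 2.778
te_G = (2 + 4·5 + 14)/6 = 36/6 = 6; σ²_G = ((14−2)/6)² = 4.000
te_H = (1 + 4·2 + 3)/6 = 12/6 = 2; σ²_H = ((3−1)/6)² = 0.111
te_I = (11 + 4·14 + 17)/6 = 84/6 = 14; σ²_I = ((17−11)/6)² = 1.000

Forward pass:
ES_A = 0; EF_A = 5
ES_B = 0; EF_B = 7
ES_C = max(EF_A=5, EF_B=7) = 7; EF_C = 7+10 = 17
ES_D = max(EF_A=5, EF_B=7) = 7; EF_D = 7+9 = 16
ES_E = max(EF_A=5, EF_D=16) = 16; EF_E = 16+5 = 21
ES_F = 16; EF_F = 16+8 = 24
ES_G = max(EF_A=5, EF_D=16) = 16; EF_G = 16+6 = 22
ES_H = 7; EF_H = 7+2 = 9
ES_I = max(EF_A=5, EF_C=17, EF_E=21, EF_F=24, EF_G=22, EF_H=9) = 24; EF_I = 24+14 = 38
Expected project duration μ = 38 days. Critical path: B → D → F → I.

Variance along critical path = 4.000 + 11.111 + 2.778 + 1.000 = 18.889; σ = √18.889 = 4.346 days.
Z = (40 − 38) / 4.346 = 0.460
P(T ≤ 40) = Φ(0.460) ≈ 0.677

0.677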